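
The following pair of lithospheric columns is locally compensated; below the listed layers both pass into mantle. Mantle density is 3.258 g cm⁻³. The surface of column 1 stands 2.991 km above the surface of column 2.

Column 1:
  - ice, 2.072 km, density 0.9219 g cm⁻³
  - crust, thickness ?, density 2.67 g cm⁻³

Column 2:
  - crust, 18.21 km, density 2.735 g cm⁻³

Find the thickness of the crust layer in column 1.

24.5 km

Take the compensation level at the base of the deeper column (depth z_c below the surface of column 1) and equate Σ ρ_i t_i down to z_c; mantle fills any gap and the z_c terms cancel.
Column 1: 2.072×0.9219 + x×2.67 + (z_c − 2.072 − x)×3.258
Column 2: 2.991×0 + 18.21×2.735 + (z_c − 2.991 − 18.21)×3.258
The z_c×3.258 term appears on both sides and cancels. Collect the known terms of each column as K = Σ(ρt)_known − 3.258 × (depth of known layers): K_1 = 1.9101768 − 3.258×2.072 = −4.8403992; K_2 = 49.80435 − 3.258×(2.991 + 18.21) = −19.268508.
Balance: K_1 − x×(3.258 − 2.67) = K_2, so x = (K_1 − K_2)/(3.258 − 2.67) = 14.4281/0.588 = 24.5 km.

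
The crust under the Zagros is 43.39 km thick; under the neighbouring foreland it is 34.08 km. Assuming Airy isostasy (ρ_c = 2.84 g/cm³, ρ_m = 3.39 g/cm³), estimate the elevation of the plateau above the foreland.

Excess crust Δ = 43.39 km − 34.08 km = 9.31 km, split between elevation h and root r with h + r = Δ.
Airy balance ρ_c h = (ρ_m − ρ_c) r gives r = h ρ_c/(ρ_m − ρ_c), so h (1 + ρ_c/(ρ_m − ρ_c)) = Δ, i.e. h = Δ (ρ_m − ρ_c)/ρ_m.
h = 9.31 km × 0.55/3.39 = 1.51 km.

1.51 km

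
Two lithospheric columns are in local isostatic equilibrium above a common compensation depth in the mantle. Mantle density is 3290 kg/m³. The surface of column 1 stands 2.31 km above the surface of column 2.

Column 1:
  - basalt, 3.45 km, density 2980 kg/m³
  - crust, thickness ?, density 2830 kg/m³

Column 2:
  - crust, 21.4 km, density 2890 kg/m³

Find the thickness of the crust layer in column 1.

Take the compensation level at the base of the deeper column (depth z_c below the surface of column 1) and equate Σ ρ_i t_i down to z_c; mantle fills any gap and the z_c terms cancel.
Column 1: 3.45×2980 + x×2830 + (z_c − 3.45 − x)×3290
Column 2: 2.31×0 + 21.4×2890 + (z_c − 2.31 − 21.4)×3290
The z_c×3290 term appears on both sides and cancels. Collect the known terms of each column as K = Σ(ρt)_known − 3290 × (depth of known layers): K_1 = 10281 − 3290×3.45 = −1069.5; K_2 = 61846 − 3290×(2.31 + 21.4) = −16159.9.
Balance: K_1 − x×(3290 − 2830) = K_2, so x = (K_1 − K_2)/(3290 − 2830) = 15090.4/460 = 32.8 km.

32.8 km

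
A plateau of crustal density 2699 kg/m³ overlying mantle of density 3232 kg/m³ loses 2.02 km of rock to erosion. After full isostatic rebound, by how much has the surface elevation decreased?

0.333 km

Rebound u = e ρ_c/ρ_m = 2.02 km × 2699/3232 = 1.687 km.
Net surface drop = e − u = 2.02 km − 1.687 km = e (ρ_m − ρ_c)/ρ_m = 0.333 km.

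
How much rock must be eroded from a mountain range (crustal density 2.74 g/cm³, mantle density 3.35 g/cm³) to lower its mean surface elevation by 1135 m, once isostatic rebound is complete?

6230 m

Net drop Δ = e − u = e − e ρ_c/ρ_m = e (ρ_m − ρ_c)/ρ_m.
e = Δ ρ_m/(ρ_m − ρ_c) = 1135 m × 3.35/0.61 = 6230 m.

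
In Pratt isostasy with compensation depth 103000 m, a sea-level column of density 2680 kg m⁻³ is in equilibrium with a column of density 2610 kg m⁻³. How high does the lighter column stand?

ρ_ref D = ρ (D + h) → h = D (ρ_ref − ρ)/ρ.
h = 103000 m × (2680 − 2610)/2610 = 2760 m.

2760 m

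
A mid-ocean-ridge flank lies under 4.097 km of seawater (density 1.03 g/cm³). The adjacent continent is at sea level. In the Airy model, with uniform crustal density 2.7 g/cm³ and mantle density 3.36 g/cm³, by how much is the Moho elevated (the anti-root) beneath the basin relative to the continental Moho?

10.4 km

Equating mass per unit area of the two columns: replacing crust with seawater at the top is compensated by replacing crust with mantle at the base: d (ρ_c − ρ_w) = a (ρ_m − ρ_c).
a = d (ρ_c − ρ_w)/(ρ_m − ρ_c) = 4.097 km × 1.67/0.66 = 10.4 km.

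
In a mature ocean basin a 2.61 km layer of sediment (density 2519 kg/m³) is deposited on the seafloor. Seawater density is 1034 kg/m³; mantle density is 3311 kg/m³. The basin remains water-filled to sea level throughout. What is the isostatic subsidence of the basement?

1.7 km

Submarine loading: the sediment displaces seawater, and the subsidence is in turn flooded, so s (ρ_m − ρ_w) = t (ρ_sed − ρ_w).
s = 2.61 km × (2519 − 1034) / (3311 − 1034) = 1.7 km.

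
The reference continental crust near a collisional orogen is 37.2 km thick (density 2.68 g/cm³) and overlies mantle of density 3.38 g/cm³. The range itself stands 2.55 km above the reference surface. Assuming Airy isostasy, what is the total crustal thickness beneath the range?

49.5 km

Root depth r = h ρ_c / (ρ_m − ρ_c) = 2.55 km × 2.68 / 0.7 = 9.763 km.
Total thickness = T + h + r = 37.2 km + 2.55 km + 9.763 km = 49.5 km.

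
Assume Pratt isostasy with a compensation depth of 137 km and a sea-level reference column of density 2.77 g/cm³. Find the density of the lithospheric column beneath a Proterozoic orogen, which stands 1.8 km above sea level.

Pratt balance: ρ_ref D = ρ (D + h).
ρ = ρ_ref D/(D + h) = 2.77 × 137 km/(137 km + 1.8 km) = 2.73 g/cm³.

2.73 g/cm³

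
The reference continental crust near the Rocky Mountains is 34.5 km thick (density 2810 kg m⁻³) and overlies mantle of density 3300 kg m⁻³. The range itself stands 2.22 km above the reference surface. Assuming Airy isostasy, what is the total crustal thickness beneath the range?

Root depth r = h ρ_c / (ρ_m − ρ_c) = 2.22 km × 2810 / 490 = 12.73 km.
Total thickness = T + h + r = 34.5 km + 2.22 km + 12.73 km = 49.5 km.

49.5 km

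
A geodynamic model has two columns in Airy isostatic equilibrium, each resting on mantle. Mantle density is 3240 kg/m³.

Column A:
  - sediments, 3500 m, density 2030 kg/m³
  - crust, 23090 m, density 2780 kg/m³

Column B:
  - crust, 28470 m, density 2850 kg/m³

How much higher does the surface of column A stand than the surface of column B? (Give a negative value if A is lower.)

1160 m

For any compensation level in the mantle, the mantle terms cancel and isostasy reduces to e = (Σt_A − Σt_B) − (Σ(ρt)_A − Σ(ρt)_B) / ρ_m.
Σt_A = 26590 m; Σt_B = 28470 m; Σ(ρt)_A = 71295200; Σ(ρt)_B = 81139500 (in m·kg/m³).
e = (26590 − 28470) − (71295200 − 81139500) / 3240 = 1160 m.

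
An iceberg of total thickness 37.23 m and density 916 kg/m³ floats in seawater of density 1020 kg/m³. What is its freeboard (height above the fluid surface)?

Floating equilibrium: submerged depth d = t ρ_obj/ρ_fluid = 37.23 m × 916/1020 = 33.43 m.
Freeboard = t − d = 37.23 m − 33.43 m = 3.8 m.

3.8 m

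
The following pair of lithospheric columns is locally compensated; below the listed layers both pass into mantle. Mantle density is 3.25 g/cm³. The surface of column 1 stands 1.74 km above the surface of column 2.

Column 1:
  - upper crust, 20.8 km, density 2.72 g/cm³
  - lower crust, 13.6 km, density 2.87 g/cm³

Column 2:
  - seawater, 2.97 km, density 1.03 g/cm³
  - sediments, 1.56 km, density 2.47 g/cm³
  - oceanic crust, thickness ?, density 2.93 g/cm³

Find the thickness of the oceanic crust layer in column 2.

8.52 km

Take the compensation level at the base of the deeper column (depth z_c below the surface of column 1) and equate Σ ρ_i t_i down to z_c; mantle fills any gap and the z_c terms cancel.
Column 1: 20.8×2.72 + 13.6×2.87 + (z_c − 34.4)×3.25
Column 2: 1.74×0 + 2.97×1.03 + 1.56×2.47 + x×2.93 + (z_c − 1.74 − 4.53 − x)×3.25
The z_c×3.25 term appears on both sides and cancels. Collect the known terms of each column as K = Σ(ρt)_known − 3.25 × (depth of known layers): K_1 = 95.608 − 3.25×34.4 = −16.192; K_2 = 6.9123 − 3.25×(1.74 + 4.53) = −13.4652.
Balance: K_1 = K_2 − x×(3.25 − 2.93), so x = (K_2 − K_1)/(3.25 − 2.93) = 2.7268/0.32 = 8.52 km.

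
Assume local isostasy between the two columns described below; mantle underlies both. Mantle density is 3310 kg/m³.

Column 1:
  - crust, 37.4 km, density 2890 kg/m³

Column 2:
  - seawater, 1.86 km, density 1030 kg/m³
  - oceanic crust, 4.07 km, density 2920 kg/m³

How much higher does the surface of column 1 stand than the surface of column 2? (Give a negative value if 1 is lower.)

2.98 km

For any compensation level in the mantle, the mantle terms cancel and isostasy reduces to e = (Σt_1 − Σt_2) − (Σ(ρt)_1 − Σ(ρt)_2) / ρ_m.
Σt_1 = 37.4 km; Σt_2 = 5.93 km; Σ(ρt)_1 = 108086; Σ(ρt)_2 = 13800.2 (in km·kg/m³).
e = (37.4 − 5.93) − (108086 − 13800.2) / 3310 = 2.98 km.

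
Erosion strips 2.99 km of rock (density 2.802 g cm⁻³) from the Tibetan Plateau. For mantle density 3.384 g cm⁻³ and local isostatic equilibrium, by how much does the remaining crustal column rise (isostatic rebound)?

Unloading: uplift u = e ρ_c/ρ_m = 2.99 km × 2.802/3.384 = 2.48 km.

2.48 km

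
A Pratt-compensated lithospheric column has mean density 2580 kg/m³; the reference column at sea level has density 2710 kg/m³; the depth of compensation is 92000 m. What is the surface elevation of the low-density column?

4640 m

ρ_ref D = ρ (D + h) → h = D (ρ_ref − ρ)/ρ.
h = 92000 m × (2710 − 2580)/2580 = 4640 m.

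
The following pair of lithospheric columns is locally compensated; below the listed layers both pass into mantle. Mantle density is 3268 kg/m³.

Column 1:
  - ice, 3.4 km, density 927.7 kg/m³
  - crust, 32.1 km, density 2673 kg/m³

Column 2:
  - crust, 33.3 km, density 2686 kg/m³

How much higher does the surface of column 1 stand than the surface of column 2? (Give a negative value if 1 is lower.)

For any compensation level in the mantle, the mantle terms cancel and isostasy reduces to e = (Σt_1 − Σt_2) − (Σ(ρt)_1 − Σ(ρt)_2) / ρ_m.
Σt_1 = 35.5 km; Σt_2 = 33.3 km; Σ(ρt)_1 = 88957.48; Σ(ρt)_2 = 89443.8 (in km·kg/m³).
e = (35.5 − 33.3) − (88957.48 − 89443.8) / 3268 = 2.35 km.

2.35 km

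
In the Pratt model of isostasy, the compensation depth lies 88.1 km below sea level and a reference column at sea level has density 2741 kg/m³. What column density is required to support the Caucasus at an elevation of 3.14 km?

2650 kg/m³

Pratt balance: ρ_ref D = ρ (D + h).
ρ = ρ_ref D/(D + h) = 2741 × 88.1 km/(88.1 km + 3.14 km) = 2650 kg/m³.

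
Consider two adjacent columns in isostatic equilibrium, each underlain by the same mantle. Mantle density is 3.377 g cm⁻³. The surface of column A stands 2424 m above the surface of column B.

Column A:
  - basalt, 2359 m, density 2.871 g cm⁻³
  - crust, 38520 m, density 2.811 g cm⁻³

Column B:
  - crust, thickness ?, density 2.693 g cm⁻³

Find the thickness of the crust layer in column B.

21700 m

Take the compensation level at the base of the deeper column (depth z_c below the surface of column A) and equate Σ ρ_i t_i down to z_c; mantle fills any gap and the z_c terms cancel.
Column A: 2359×2.871 + 38520×2.811 + (z_c − 40879)×3.377
Column B: 2424×0 + x×2.693 + (z_c − 2424 − 0 − x)×3.377
The z_c×3.377 term appears on both sides and cancels. Collect the known terms of each column as K = Σ(ρt)_known − 3.377 × (depth of known layers): K_A = 115052.409 − 3.377×40879 = −22995.974; K_B = 0 − 3.377×(2424 + 0) = −8185.848.
Balance: K_A = K_B − x×(3.377 − 2.693), so x = (K_B − K_A)/(3.377 − 2.693) = 14810.1/0.684 = 21700 m.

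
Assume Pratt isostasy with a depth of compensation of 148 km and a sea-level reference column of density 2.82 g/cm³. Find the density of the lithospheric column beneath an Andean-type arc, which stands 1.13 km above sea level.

Pratt balance: ρ_ref D = ρ (D + h).
ρ = ρ_ref D/(D + h) = 2.82 × 148 km/(148 km + 1.13 km) = 2.8 g/cm³.

2.8 g/cm³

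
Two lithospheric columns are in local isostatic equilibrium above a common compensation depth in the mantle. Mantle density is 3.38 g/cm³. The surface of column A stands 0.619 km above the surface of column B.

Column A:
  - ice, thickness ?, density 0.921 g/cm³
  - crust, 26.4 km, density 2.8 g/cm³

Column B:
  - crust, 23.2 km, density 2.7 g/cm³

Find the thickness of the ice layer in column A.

1.04 km

Take the compensation level at the base of the deeper column (depth z_c below the surface of column A) and equate Σ ρ_i t_i down to z_c; mantle fills any gap and the z_c terms cancel.
Column A: x×0.921 + 26.4×2.8 + (z_c − 26.4 − x)×3.38
Column B: 0.619×0 + 23.2×2.7 + (z_c − 0.619 − 23.2)×3.38
The z_c×3.38 term appears on both sides and cancels. Collect the known terms of each column as K = Σ(ρt)_known − 3.38 × (depth of known layers): K_A = 73.92 − 3.38×26.4 = −15.312; K_B = 62.64 − 3.38×(0.619 + 23.2) = −17.86822.
Balance: K_A − x×(3.38 − 0.921) = K_B, so x = (K_A − K_B)/(3.38 − 0.921) = 2.55622/2.459 = 1.04 km.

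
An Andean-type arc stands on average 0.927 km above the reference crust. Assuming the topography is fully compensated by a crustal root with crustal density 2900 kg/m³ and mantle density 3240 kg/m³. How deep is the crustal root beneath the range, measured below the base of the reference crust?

7.91 km

Isostatic balance requires: the weight of the topography is balanced by the buoyancy of the root, ρ_c h = (ρ_m − ρ_c) r.
r = h · ρ_c / (ρ_m − ρ_c) = 0.927 km × 2900 / (3240 − 2900) = 7.91 km.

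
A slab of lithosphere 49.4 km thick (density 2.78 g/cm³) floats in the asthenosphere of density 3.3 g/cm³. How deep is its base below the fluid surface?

Draft d = t ρ_obj/ρ_fluid = 49.4 km × 2.78/3.3 = 41.6 km.

41.6 km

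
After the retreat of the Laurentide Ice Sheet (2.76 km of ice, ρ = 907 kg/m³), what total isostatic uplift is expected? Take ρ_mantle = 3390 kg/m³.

0.738 km

Removing the load lets mantle flow back in; uplift u satisfies ρ_ice t = ρ_m u.
u = t ρ_ice/ρ_m = 2.76 km × 907/3390 = 0.738 km.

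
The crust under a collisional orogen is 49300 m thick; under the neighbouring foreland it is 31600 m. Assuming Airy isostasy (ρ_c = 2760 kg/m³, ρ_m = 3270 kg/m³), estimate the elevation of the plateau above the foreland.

Excess crust Δ = 49300 m − 31600 m = 17700 m, split between elevation h and root r with h + r = Δ.
Airy balance ρ_c h = (ρ_m − ρ_c) r gives r = h ρ_c/(ρ_m − ρ_c), so h (1 + ρ_c/(ρ_m − ρ_c)) = Δ, i.e. h = Δ (ρ_m − ρ_c)/ρ_m.
h = 17700 m × 510/3270 = 2760 m.

2760 m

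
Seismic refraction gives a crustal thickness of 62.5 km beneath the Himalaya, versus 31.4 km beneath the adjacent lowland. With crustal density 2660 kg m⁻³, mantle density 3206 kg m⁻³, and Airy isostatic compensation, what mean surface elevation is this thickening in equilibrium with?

5.3 km

Excess crust Δ = 62.5 km − 31.4 km = 31.1 km, split between elevation h and root r with h + r = Δ.
Airy balance ρ_c h = (ρ_m − ρ_c) r gives r = h ρ_c/(ρ_m − ρ_c), so h (1 + ρ_c/(ρ_m − ρ_c)) = Δ, i.e. h = Δ (ρ_m − ρ_c)/ρ_m.
h = 31.1 km × 546/3206 = 5.3 km.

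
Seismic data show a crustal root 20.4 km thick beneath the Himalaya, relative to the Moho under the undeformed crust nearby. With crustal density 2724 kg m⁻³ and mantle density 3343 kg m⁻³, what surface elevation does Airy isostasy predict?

Isostatic balance requires: ρ_c h = (ρ_m − ρ_c) r.
h = r (ρ_m − ρ_c) / ρ_c = 20.4 km × (3343 − 2724) / 2724 = 4.64 km.

4.64 km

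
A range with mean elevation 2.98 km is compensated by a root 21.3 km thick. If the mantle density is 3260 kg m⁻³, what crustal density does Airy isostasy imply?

2860 kg m⁻³

ρ_c h = (ρ_m − ρ_c) r → ρ_c (h + r) = ρ_m r → ρ_c = ρ_m r / (h + r).
ρ_c = 3260 × 21.3 km / (2.98 km + 21.3 km) = 2860 kg m⁻³.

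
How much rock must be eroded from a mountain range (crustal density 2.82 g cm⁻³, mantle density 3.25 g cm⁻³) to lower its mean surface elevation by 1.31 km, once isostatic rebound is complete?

9.9 km

Net drop Δ = e − u = e − e ρ_c/ρ_m = e (ρ_m − ρ_c)/ρ_m.
e = Δ ρ_m/(ρ_m − ρ_c) = 1.31 km × 3.25/0.43 = 9.9 km.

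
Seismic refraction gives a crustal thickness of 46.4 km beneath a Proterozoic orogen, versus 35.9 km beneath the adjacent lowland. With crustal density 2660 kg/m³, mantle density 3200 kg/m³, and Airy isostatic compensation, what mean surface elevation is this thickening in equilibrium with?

1.77 km

Excess crust Δ = 46.4 km − 35.9 km = 10.5 km, split between elevation h and root r with h + r = Δ.
Airy balance ρ_c h = (ρ_m − ρ_c) r gives r = h ρ_c/(ρ_m − ρ_c), so h (1 + ρ_c/(ρ_m − ρ_c)) = Δ, i.e. h = Δ (ρ_m − ρ_c)/ρ_m.
h = 10.5 km × 540/3200 = 1.77 km.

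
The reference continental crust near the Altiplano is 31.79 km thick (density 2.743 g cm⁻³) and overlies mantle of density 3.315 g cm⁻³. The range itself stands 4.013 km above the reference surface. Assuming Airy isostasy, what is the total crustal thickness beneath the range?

Root depth r = h ρ_c / (ρ_m − ρ_c) = 4.013 km × 2.743 / 0.572 = 19.24 km.
Total thickness = T + h + r = 31.79 km + 4.013 km + 19.24 km = 55 km.

55 km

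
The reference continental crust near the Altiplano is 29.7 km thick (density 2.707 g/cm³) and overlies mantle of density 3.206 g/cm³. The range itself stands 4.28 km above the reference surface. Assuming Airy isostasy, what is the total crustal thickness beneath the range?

Root depth r = h ρ_c / (ρ_m − ρ_c) = 4.28 km × 2.707 / 0.499 = 23.22 km.
Total thickness = T + h + r = 29.7 km + 4.28 km + 23.22 km = 57.2 km.

57.2 km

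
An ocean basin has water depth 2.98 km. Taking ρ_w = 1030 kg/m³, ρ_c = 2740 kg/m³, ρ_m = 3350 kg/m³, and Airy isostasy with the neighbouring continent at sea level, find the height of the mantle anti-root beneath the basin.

8.35 km

For local isostatic compensation: replacing crust with seawater at the top is compensated by replacing crust with mantle at the base: d (ρ_c − ρ_w) = a (ρ_m − ρ_c).
a = d (ρ_c − ρ_w)/(ρ_m − ρ_c) = 2.98 km × 1710/610 = 8.35 km.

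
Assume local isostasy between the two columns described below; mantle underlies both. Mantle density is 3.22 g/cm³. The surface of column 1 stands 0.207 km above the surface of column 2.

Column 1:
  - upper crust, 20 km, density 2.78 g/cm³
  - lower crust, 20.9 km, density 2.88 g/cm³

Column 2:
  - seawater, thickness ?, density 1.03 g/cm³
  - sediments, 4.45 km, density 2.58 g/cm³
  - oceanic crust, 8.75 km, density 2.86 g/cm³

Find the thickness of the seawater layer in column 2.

4.22 km

Take the compensation level at the base of the deeper column (depth z_c below the surface of column 1) and equate Σ ρ_i t_i down to z_c; mantle fills any gap and the z_c terms cancel.
Column 1: 20×2.78 + 20.9×2.88 + (z_c − 40.9)×3.22
Column 2: 0.207×0 + x×1.03 + 4.45×2.58 + 8.75×2.86 + (z_c − 0.207 − 13.2 − x)×3.22
The z_c×3.22 term appears on both sides and cancels. Collect the known terms of each column as K = Σ(ρt)_known − 3.22 × (depth of known layers): K_1 = 115.792 − 3.22×40.9 = −15.906; K_2 = 36.506 − 3.22×(0.207 + 13.2) = −6.66454.
Balance: K_1 = K_2 − x×(3.22 − 1.03), so x = (K_2 − K_1)/(3.22 − 1.03) = 9.24146/2.19 = 4.22 km.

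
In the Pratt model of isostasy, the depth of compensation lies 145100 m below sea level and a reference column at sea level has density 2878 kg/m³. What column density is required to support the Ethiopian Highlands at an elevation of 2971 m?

2820 kg/m³

Pratt balance: ρ_ref D = ρ (D + h).
ρ = ρ_ref D/(D + h) = 2878 × 145100 m/(145100 m + 2971 m) = 2820 kg/m³.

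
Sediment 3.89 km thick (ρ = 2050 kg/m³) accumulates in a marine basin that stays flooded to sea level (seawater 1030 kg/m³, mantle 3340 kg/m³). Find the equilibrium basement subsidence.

1.72 km

Submarine loading: the sediment displaces seawater, and the subsidence is in turn flooded, so s (ρ_m − ρ_w) = t (ρ_sed − ρ_w).
s = 3.89 km × (2050 − 1030) / (3340 − 1030) = 1.72 km.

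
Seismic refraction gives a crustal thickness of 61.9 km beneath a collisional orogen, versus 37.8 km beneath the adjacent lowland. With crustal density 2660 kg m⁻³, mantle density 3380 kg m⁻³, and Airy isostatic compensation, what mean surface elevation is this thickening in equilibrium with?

Excess crust Δ = 61.9 km − 37.8 km = 24.1 km, split between elevation h and root r with h + r = Δ.
Airy balance ρ_c h = (ρ_m − ρ_c) r gives r = h ρ_c/(ρ_m − ρ_c), so h (1 + ρ_c/(ρ_m − ρ_c)) = Δ, i.e. h = Δ (ρ_m − ρ_c)/ρ_m.
h = 24.1 km × 720/3380 = 5.13 km.

5.13 km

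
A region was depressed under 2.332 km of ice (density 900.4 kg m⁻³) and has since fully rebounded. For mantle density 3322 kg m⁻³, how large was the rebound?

0.632 km

Removing the load lets mantle flow back in; uplift u satisfies ρ_ice t = ρ_m u.
u = t ρ_ice/ρ_m = 2.332 km × 900.4/3322 = 0.632 km.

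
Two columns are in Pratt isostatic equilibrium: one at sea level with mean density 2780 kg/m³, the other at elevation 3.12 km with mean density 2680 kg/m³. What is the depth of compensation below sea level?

ρ_ref D = ρ (D + h) → D (ρ_ref − ρ) = ρ h.
D = ρ h/(ρ_ref − ρ) = 2680 × 3.12 km/(2780 − 2680) = 83.6 km.

83.6 km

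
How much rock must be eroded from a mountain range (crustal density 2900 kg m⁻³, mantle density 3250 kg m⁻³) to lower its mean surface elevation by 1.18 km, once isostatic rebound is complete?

Net drop Δ = e − u = e − e ρ_c/ρ_m = e (ρ_m − ρ_c)/ρ_m.
e = Δ ρ_m/(ρ_m − ρ_c) = 1.18 km × 3250/350 = 11 km.

11 km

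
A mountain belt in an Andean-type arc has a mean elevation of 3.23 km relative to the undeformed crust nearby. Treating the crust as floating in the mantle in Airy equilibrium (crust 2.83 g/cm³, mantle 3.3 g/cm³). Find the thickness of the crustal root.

In Airy isostatic equilibrium: the weight of the topography is balanced by the buoyancy of the root, ρ_c h = (ρ_m − ρ_c) r.
r = h · ρ_c / (ρ_m − ρ_c) = 3.23 km × 2.83 / (3.3 − 2.83) = 19.4 km.

19.4 km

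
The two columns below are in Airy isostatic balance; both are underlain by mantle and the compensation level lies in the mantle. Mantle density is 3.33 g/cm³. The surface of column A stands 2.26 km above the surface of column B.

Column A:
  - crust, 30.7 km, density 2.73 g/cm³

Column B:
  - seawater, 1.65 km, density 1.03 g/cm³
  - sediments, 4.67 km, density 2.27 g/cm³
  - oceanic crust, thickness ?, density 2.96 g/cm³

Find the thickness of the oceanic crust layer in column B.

Take the compensation level at the base of the deeper column (depth z_c below the surface of column A) and equate Σ ρ_i t_i down to z_c; mantle fills any gap and the z_c terms cancel.
Column A: 30.7×2.73 + (z_c − 30.7)×3.33
Column B: 2.26×0 + 1.65×1.03 + 4.67×2.27 + x×2.96 + (z_c − 2.26 − 6.32 − x)×3.33
The z_c×3.33 term appears on both sides and cancels. Collect the known terms of each column as K = Σ(ρt)_known − 3.33 × (depth of known layers): K_A = 83.811 − 3.33×30.7 = −18.42; K_B = 12.3004 − 3.33×(2.26 + 6.32) = −16.271.
Balance: K_A = K_B − x×(3.33 − 2.96), so x = (K_B − K_A)/(3.33 − 2.96) = 2.149/0.37 = 5.81 km.

5.81 km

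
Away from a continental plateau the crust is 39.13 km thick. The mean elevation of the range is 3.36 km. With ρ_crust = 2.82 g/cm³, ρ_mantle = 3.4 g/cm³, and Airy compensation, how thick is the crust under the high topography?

58.8 km

Root depth r = h ρ_c / (ρ_m − ρ_c) = 3.36 km × 2.82 / 0.58 = 16.34 km.
Total thickness = T + h + r = 39.13 km + 3.36 km + 16.34 km = 58.8 km.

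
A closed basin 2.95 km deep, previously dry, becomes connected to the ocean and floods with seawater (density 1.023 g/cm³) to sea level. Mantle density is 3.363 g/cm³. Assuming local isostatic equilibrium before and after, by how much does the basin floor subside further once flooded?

After flooding the water column is d + s deep. Its weight must equal the weight of mantle displaced by the extra subsidence s: (d + s) ρ_w = s ρ_m.
s = d ρ_w / (ρ_m − ρ_w) = 2.95 km × 1.023/(3.363 − 1.023) = 1.29 km.

1.29 km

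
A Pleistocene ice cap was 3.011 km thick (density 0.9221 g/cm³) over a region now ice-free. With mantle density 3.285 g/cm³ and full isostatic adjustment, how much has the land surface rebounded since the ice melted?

0.845 km

Removing the load lets mantle flow back in; uplift u satisfies ρ_ice t = ρ_m u.
u = t ρ_ice/ρ_m = 3.011 km × 0.9221/3.285 = 0.845 km.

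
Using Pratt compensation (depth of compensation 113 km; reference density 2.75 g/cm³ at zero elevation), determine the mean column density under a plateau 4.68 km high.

Pratt balance: ρ_ref D = ρ (D + h).
ρ = ρ_ref D/(D + h) = 2.75 × 113 km/(113 km + 4.68 km) = 2.64 g/cm³.

2.64 g/cm³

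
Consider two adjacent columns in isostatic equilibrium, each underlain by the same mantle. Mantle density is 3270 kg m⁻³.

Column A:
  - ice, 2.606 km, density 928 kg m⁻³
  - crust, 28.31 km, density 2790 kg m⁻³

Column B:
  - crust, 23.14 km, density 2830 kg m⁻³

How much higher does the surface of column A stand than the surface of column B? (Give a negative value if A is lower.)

2.91 km

For any compensation level in the mantle, the mantle terms cancel and isostasy reduces to e = (Σt_A − Σt_B) − (Σ(ρt)_A − Σ(ρt)_B) / ρ_m.
Σt_A = 30.916 km; Σt_B = 23.14 km; Σ(ρt)_A = 81403.268; Σ(ρt)_B = 65486.2 (in km·kg m⁻³).
e = (30.916 − 23.14) − (81403.268 − 65486.2) / 3270 = 2.91 km.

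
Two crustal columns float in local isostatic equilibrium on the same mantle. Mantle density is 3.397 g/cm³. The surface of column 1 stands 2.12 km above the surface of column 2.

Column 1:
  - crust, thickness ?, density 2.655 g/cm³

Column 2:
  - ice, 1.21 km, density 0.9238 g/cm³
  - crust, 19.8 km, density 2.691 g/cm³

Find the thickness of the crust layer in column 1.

32.6 km

Take the compensation level at the base of the deeper column (depth z_c below the surface of column 1) and equate Σ ρ_i t_i down to z_c; mantle fills any gap and the z_c terms cancel.
Column 1: x×2.655 + (z_c − 0 − x)×3.397
Column 2: 2.12×0 + 1.21×0.9238 + 19.8×2.691 + (z_c − 2.12 − 21.01)×3.397
The z_c×3.397 term appears on both sides and cancels. Collect the known terms of each column as K = Σ(ρt)_known − 3.397 × (depth of known layers): K_1 = 0 − 3.397×0 = 0; K_2 = 54.399598 − 3.397×(2.12 + 21.01) = −24.173012.
Balance: K_1 − x×(3.397 − 2.655) = K_2, so x = (K_1 − K_2)/(3.397 − 2.655) = 24.173/0.742 = 32.6 km.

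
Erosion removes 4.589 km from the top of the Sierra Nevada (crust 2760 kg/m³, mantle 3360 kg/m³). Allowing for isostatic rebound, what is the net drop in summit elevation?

Rebound u = e ρ_c/ρ_m = 4.589 km × 2760/3360 = 3.77 km.
Net surface drop = e − u = 4.589 km − 3.77 km = e (ρ_m − ρ_c)/ρ_m = 0.819 km.

0.819 km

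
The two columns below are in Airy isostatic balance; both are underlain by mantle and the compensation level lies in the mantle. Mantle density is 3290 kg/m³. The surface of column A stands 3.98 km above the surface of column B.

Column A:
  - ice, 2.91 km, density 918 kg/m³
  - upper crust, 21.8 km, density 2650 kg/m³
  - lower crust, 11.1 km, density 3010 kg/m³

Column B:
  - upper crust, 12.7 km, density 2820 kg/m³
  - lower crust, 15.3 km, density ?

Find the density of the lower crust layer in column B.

2970 kg/m³

Take the compensation level at the base of the deeper column (depth z_c below the surface of column A) and equate Σ ρ_i t_i down to z_c; mantle fills any gap and the z_c terms cancel.
Column A: 2.91×918 + 21.8×2650 + 11.1×3010 + (z_c − 35.81)×3290
Column B: 3.98×0 + 12.7×2820 + 15.3×ρ + (z_c − 3.98 − 28)×3290
The z_c×3290 term appears on both sides and cancels. Collect the known terms of each column as K = Σ(ρt)_known − 3290 × (depth of known layers): K_A = 93852.38 − 3290×35.81 = −23962.52; K_B = 35814 − 3290×(3.98 + 28) = −69400.2.
Balance: K_A = K_B + 15.3×ρ, so ρ = (K_A − K_B)/15.3 = 45437.7/15.3 = 2970 kg/m³.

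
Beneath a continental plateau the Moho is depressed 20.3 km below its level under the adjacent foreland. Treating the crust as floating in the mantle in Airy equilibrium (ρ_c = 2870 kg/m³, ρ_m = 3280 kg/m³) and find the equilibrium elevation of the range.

2.9 km

In Airy isostatic equilibrium: ρ_c h = (ρ_m − ρ_c) r.
h = r (ρ_m − ρ_c) / ρ_c = 20.3 km × (3280 − 2870) / 2870 = 2.9 km.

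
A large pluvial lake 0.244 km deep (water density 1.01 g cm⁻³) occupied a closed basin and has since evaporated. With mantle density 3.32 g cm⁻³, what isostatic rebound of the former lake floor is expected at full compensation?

u = d ρ_w/ρ_m = 0.244 km × 1.01/3.32 = 0.0742 km.

0.0742 km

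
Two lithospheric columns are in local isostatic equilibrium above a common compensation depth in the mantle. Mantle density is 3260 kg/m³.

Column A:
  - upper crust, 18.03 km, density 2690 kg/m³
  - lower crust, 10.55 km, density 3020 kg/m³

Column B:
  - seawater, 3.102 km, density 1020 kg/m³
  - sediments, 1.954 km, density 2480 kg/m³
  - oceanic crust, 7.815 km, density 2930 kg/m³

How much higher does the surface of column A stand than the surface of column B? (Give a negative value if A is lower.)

0.539 km

For any compensation level in the mantle, the mantle terms cancel and isostasy reduces to e = (Σt_A − Σt_B) − (Σ(ρt)_A − Σ(ρt)_B) / ρ_m.
Σt_A = 28.58 km; Σt_B = 12.871 km; Σ(ρt)_A = 80361.7; Σ(ρt)_B = 30907.91 (in km·kg/m³).
e = (28.58 − 12.871) − (80361.7 − 30907.91) / 3260 = 0.539 km.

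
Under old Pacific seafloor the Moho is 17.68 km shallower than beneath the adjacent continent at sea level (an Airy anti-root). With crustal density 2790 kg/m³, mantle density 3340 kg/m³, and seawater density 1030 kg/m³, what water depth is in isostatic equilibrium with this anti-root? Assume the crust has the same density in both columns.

Replacing a thickness d of crust by seawater at the top must be balanced by replacing crust with mantle at the base: d (ρ_c − ρ_w) = a (ρ_m − ρ_c).
d = a (ρ_m − ρ_c)/(ρ_c − ρ_w) = 17.68 km × 550/1760 = 5.53 km.

5.53 km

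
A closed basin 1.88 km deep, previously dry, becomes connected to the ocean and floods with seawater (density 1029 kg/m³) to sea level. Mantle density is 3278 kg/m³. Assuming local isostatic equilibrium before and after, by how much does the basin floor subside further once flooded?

0.86 km

After flooding the water column is d + s deep. Its weight must equal the weight of mantle displaced by the extra subsidence s: (d + s) ρ_w = s ρ_m.
s = d ρ_w / (ρ_m − ρ_w) = 1.88 km × 1029/(3278 − 1029) = 0.86 km.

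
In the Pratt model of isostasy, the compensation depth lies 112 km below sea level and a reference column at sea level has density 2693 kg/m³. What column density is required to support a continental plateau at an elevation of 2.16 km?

Pratt balance: ρ_ref D = ρ (D + h).
ρ = ρ_ref D/(D + h) = 2693 × 112 km/(112 km + 2.16 km) = 2640 kg/m³.

2640 kg/m³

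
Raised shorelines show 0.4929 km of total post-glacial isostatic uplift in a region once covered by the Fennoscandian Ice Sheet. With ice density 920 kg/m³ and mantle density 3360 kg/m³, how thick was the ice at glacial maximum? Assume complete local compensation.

u = t ρ_ice/ρ_m → t = u ρ_m/ρ_ice = 0.4929 km × 3360/920 = 1.8 km.

1.8 km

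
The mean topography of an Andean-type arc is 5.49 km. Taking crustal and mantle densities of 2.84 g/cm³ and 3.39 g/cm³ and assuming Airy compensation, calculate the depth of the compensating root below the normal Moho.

For local isostatic compensation: the weight of the topography is balanced by the buoyancy of the root, ρ_c h = (ρ_m − ρ_c) r.
r = h · ρ_c / (ρ_m − ρ_c) = 5.49 km × 2.84 / (3.39 − 2.84) = 28.3 km.

28.3 km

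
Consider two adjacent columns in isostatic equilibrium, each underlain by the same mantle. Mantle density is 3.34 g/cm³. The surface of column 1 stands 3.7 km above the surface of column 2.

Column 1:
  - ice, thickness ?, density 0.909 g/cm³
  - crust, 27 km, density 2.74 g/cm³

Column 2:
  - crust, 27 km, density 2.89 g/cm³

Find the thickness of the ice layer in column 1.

Take the compensation level at the base of the deeper column (depth z_c below the surface of column 1) and equate Σ ρ_i t_i down to z_c; mantle fills any gap and the z_c terms cancel.
Column 1: x×0.909 + 27×2.74 + (z_c − 27 − x)×3.34
Column 2: 3.7×0 + 27×2.89 + (z_c − 3.7 − 27)×3.34
The z_c×3.34 term appears on both sides and cancels. Collect the known terms of each column as K = Σ(ρt)_known − 3.34 × (depth of known layers): K_1 = 73.98 − 3.34×27 = −16.2; K_2 = 78.03 − 3.34×(3.7 + 27) = −24.508.
Balance: K_1 − x×(3.34 − 0.909) = K_2, so x = (K_1 − K_2)/(3.34 − 0.909) = 8.308/2.431 = 3.42 km.

3.42 km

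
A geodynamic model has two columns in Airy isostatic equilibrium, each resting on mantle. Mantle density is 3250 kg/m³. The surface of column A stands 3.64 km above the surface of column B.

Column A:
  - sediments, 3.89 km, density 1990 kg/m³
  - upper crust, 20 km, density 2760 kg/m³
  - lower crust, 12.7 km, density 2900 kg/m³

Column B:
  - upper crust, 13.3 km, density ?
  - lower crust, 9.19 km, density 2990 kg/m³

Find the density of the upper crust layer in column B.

2880 kg/m³

Take the compensation level at the base of the deeper column (depth z_c below the surface of column A) and equate Σ ρ_i t_i down to z_c; mantle fills any gap and the z_c terms cancel.
Column A: 3.89×1990 + 20×2760 + 12.7×2900 + (z_c − 36.59)×3250
Column B: 3.64×0 + 13.3×ρ + 9.19×2990 + (z_c − 3.64 − 22.49)×3250
The z_c×3250 term appears on both sides and cancels. Collect the known terms of each column as K = Σ(ρt)_known − 3250 × (depth of known layers): K_A = 99771.1 − 3250×36.59 = −19146.4; K_B = 27478.1 − 3250×(3.64 + 22.49) = −57444.4.
Balance: K_A = K_B + 13.3×ρ, so ρ = (K_A − K_B)/13.3 = 38298/13.3 = 2880 kg/m³.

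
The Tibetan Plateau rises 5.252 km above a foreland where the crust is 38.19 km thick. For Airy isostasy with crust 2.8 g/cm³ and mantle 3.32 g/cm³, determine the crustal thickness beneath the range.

Root depth r = h ρ_c / (ρ_m − ρ_c) = 5.252 km × 2.8 / 0.52 = 28.28 km.
Total thickness = T + h + r = 38.19 km + 5.252 km + 28.28 km = 71.7 km.

71.7 km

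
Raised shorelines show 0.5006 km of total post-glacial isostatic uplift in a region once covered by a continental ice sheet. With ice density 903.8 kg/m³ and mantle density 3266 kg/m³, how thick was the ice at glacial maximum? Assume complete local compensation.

u = t ρ_ice/ρ_m → t = u ρ_m/ρ_ice = 0.5006 km × 3266/903.8 = 1.81 km.

1.81 km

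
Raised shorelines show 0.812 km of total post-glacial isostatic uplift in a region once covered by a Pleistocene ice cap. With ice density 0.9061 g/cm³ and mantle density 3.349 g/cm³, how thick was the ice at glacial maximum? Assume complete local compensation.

u = t ρ_ice/ρ_m → t = u ρ_m/ρ_ice = 0.812 km × 3.349/0.9061 = 3 km.

3 km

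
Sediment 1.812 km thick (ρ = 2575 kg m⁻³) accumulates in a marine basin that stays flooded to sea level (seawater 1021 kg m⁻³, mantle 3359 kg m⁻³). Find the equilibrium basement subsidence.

Submarine loading: the sediment displaces seawater, and the subsidence is in turn flooded, so s (ρ_m − ρ_w) = t (ρ_sed − ρ_w).
s = 1.812 km × (2575 − 1021) / (3359 − 1021) = 1.2 km.

1.2 km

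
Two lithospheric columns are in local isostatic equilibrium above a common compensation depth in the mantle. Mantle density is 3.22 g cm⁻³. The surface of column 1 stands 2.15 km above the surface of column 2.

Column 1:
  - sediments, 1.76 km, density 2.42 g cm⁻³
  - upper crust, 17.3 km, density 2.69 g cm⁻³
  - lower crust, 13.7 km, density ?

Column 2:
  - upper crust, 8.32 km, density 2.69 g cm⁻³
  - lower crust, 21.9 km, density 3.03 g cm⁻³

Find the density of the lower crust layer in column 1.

2.86 g cm⁻³

Take the compensation level at the base of the deeper column (depth z_c below the surface of column 1) and equate Σ ρ_i t_i down to z_c; mantle fills any gap and the z_c terms cancel.
Column 1: 1.76×2.42 + 17.3×2.69 + 13.7×ρ + (z_c − 32.76)×3.22
Column 2: 2.15×0 + 8.32×2.69 + 21.9×3.03 + (z_c − 2.15 − 30.22)×3.22
The z_c×3.22 term appears on both sides and cancels. Collect the known terms of each column as K = Σ(ρt)_known − 3.22 × (depth of known layers): K_1 = 50.7962 − 3.22×32.76 = −54.691; K_2 = 88.7378 − 3.22×(2.15 + 30.22) = −15.4936.
Balance: K_1 + 13.7×ρ = K_2, so ρ = (K_2 − K_1)/13.7 = 39.1974/13.7 = 2.86 g cm⁻³.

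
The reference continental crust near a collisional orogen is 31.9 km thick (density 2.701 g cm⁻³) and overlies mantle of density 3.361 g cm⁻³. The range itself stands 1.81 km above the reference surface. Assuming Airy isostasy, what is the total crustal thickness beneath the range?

41.1 km

Root depth r = h ρ_c / (ρ_m − ρ_c) = 1.81 km × 2.701 / 0.66 = 7.407 km.
Total thickness = T + h + r = 31.9 km + 1.81 km + 7.407 km = 41.1 km.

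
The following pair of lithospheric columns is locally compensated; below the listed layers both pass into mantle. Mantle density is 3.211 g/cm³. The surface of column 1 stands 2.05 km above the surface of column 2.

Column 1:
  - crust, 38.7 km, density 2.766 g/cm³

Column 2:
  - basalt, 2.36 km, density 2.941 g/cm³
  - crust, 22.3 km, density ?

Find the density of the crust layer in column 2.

2.76 g/cm³

Take the compensation level at the base of the deeper column (depth z_c below the surface of column 1) and equate Σ ρ_i t_i down to z_c; mantle fills any gap and the z_c terms cancel.
Column 1: 38.7×2.766 + (z_c − 38.7)×3.211
Column 2: 2.05×0 + 2.36×2.941 + 22.3×ρ + (z_c − 2.05 − 24.66)×3.211
The z_c×3.211 term appears on both sides and cancels. Collect the known terms of each column as K = Σ(ρt)_known − 3.211 × (depth of known layers): K_1 = 107.0442 − 3.211×38.7 = −17.2215; K_2 = 6.94076 − 3.211×(2.05 + 24.66) = −78.82505.
Balance: K_1 = K_2 + 22.3×ρ, so ρ = (K_1 − K_2)/22.3 = 61.6035/22.3 = 2.76 g/cm³.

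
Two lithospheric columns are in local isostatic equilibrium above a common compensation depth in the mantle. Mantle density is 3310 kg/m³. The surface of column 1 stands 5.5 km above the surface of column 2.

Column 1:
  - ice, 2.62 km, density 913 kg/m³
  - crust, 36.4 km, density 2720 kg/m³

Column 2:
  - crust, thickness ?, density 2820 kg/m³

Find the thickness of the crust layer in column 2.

Take the compensation level at the base of the deeper column (depth z_c below the surface of column 1) and equate Σ ρ_i t_i down to z_c; mantle fills any gap and the z_c terms cancel.
Column 1: 2.62×913 + 36.4×2720 + (z_c − 39.02)×3310
Column 2: 5.5×0 + x×2820 + (z_c − 5.5 − 0 − x)×3310
The z_c×3310 term appears on both sides and cancels. Collect the known terms of each column as K = Σ(ρt)_known − 3310 × (depth of known layers): K_1 = 101400.06 − 3310×39.02 = −27756.14; K_2 = 0 − 3310×(5.5 + 0) = −18205.
Balance: K_1 = K_2 − x×(3310 − 2820), so x = (K_2 − K_1)/(3310 − 2820) = 9551.14/490 = 19.5 km.

19.5 km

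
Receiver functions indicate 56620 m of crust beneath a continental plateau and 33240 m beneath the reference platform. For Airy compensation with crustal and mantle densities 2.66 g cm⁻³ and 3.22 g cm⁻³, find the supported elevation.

Excess crust Δ = 56620 m − 33240 m = 23380 m, split between elevation h and root r with h + r = Δ.
Airy balance ρ_c h = (ρ_m − ρ_c) r gives r = h ρ_c/(ρ_m − ρ_c), so h (1 + ρ_c/(ρ_m − ρ_c)) = Δ, i.e. h = Δ (ρ_m − ρ_c)/ρ_m.
h = 23380 m × 0.56/3.22 = 4070 m.

4070 m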